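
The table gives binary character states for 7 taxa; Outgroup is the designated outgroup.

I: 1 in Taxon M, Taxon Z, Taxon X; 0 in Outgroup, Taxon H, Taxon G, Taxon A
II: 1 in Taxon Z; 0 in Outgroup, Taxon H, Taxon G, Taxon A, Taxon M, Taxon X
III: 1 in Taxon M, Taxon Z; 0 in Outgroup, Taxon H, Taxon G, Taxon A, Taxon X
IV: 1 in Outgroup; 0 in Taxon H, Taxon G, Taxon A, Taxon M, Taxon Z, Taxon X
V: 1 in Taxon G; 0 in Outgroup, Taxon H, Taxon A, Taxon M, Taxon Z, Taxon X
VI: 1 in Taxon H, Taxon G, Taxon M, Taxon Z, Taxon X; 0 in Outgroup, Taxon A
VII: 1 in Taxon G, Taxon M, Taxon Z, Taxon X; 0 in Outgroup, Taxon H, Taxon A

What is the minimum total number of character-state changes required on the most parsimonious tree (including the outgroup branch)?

7

Character polarity is set by the outgroup: the derived state is whichever differs from the outgroup's state, so for IV the derived state is '0', and for the remaining characters it is '1'.
Only Taxon M, Taxon X, and Taxon Z show the derived state '1' for I, supporting them as a clade.
II: derived state '1' in Taxon Z only — an autapomorphy, so it tells us nothing about relationships among taxa.
III (derived state '1') is shared by Taxon M and Taxon Z — a synapomorphy uniting that clade.
IV (derived state '0') is shared by all ingroup taxa — unites the whole ingroup.
V: derived state '1' in Taxon G only — an autapomorphy, so it tells us nothing about relationships among taxa.
Only Taxon G, Taxon H, Taxon M, Taxon X, and Taxon Z show the derived state '1' for VI, supporting them as a clade.
VII: derived state '1' in Taxon G, Taxon M, Taxon X, and Taxon Z only — synapomorphy for {Taxon G, Taxon M, Taxon X, Taxon Z}.
Most parsimonious ingroup topology: ((Taxon H,(Taxon G,((Taxon M,Taxon Z),Taxon X))),Taxon A).
Changes per character on this tree: I: 1; II: 1; III: 1; IV: 1; V: 1; VI: 1; VII: 1.
Total = 7.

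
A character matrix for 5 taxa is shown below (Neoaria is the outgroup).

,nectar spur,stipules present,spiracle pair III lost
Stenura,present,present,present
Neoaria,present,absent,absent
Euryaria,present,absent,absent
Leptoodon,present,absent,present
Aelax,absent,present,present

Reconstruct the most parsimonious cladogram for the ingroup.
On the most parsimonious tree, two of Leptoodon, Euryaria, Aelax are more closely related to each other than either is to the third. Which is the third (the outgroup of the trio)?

Character polarity is set by the outgroup: the derived state is whichever differs from the outgroup's state, so for nectar spur the derived state is 'absent', and for the remaining characters it is 'present'.
nectar spur (derived state 'absent') is unique to Aelax (autapomorphy; uninformative for grouping).
Only Aelax and Stenura show the derived state 'present' for stipules present, supporting them as a clade.
Only Aelax, Leptoodon, and Stenura show the derived state 'present' for spiracle pair III lost, supporting them as a clade.
Most parsimonious ingroup topology: (((Stenura,Aelax),Leptoodon),Euryaria).
Aelax and Leptoodon share a more recent common ancestor with each other than either does with Euryaria, so Euryaria is the least closely related of the three.

Euryaria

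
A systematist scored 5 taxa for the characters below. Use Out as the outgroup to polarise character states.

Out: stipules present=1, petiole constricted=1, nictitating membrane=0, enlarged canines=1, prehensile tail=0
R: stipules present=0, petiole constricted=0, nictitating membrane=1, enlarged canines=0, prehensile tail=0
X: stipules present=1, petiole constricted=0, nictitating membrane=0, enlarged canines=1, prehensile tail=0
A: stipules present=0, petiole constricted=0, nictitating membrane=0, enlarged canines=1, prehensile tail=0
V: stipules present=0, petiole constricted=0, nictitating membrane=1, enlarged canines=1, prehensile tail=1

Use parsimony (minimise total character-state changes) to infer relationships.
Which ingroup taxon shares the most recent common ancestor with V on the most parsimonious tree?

Character polarity is set by the outgroup: the derived state is whichever differs from the outgroup's state, so for stipules present, petiole constricted, enlarged canines the derived state is '0', and for the remaining characters it is '1'.
Only A, R, and V show the derived state '0' for stipules present, supporting them as a clade.
petiole constricted (derived state '0') is shared by all ingroup taxa — unites the whole ingroup.
nictitating membrane: derived state '1' in R and V only — synapomorphy for {R, V}.
enlarged canines: derived state '0' in R only — an autapomorphy, so it tells us nothing about relationships among taxa.
prehensile tail: derived state '1' in V only — an autapomorphy, so it tells us nothing about relationships among taxa.
Most parsimonious ingroup topology: (((V,R),A),X).
V and R form a cherry on this tree, so they are sister taxa.

R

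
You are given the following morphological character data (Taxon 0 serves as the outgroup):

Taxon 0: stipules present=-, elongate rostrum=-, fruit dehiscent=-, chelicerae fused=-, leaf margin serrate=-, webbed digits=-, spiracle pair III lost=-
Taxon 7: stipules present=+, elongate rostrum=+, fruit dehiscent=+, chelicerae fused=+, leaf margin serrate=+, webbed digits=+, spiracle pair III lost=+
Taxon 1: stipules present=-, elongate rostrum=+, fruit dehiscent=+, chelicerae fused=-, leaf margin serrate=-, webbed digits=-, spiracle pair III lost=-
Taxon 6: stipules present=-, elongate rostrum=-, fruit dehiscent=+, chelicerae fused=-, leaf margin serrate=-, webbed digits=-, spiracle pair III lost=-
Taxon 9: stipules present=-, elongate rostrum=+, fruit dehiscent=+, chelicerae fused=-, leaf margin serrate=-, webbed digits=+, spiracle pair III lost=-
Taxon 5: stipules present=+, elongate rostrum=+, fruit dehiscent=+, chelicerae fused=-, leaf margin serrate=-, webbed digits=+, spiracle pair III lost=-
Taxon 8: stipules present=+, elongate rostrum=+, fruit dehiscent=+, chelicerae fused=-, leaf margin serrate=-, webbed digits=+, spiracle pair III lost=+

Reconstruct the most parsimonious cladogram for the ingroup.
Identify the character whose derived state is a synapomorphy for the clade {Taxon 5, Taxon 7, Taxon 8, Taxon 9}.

webbed digits

The outgroup has state '-' for every character, so '+' is the derived state throughout.
Only Taxon 5, Taxon 7, and Taxon 8 show the derived state '+' for stipules present, supporting them as a clade.
Only Taxon 1, Taxon 5, Taxon 7, Taxon 8, and Taxon 9 show the derived state '+' for elongate rostrum, supporting them as a clade.
fruit dehiscent (derived state '+') is shared by all ingroup taxa — unites the whole ingroup.
chelicerae fused (derived state '+') is unique to Taxon 7 (autapomorphy; uninformative for grouping).
leaf margin serrate (derived state '+') is unique to Taxon 7 (autapomorphy; uninformative for grouping).
webbed digits: derived state '+' in Taxon 5, Taxon 7, Taxon 8, and Taxon 9 only — synapomorphy for {Taxon 5, Taxon 7, Taxon 8, Taxon 9}.
spiracle pair III lost: derived state '+' in Taxon 7 and Taxon 8 only — synapomorphy for {Taxon 7, Taxon 8}.
Most parsimonious ingroup topology: (((((Taxon 7,Taxon 8),Taxon 5),Taxon 9),Taxon 1),Taxon 6).
The clade {Taxon 5, Taxon 7, Taxon 8, Taxon 9} is supported by webbed digits: its derived state '+' occurs in exactly those taxa and in no other taxon (including the outgroup).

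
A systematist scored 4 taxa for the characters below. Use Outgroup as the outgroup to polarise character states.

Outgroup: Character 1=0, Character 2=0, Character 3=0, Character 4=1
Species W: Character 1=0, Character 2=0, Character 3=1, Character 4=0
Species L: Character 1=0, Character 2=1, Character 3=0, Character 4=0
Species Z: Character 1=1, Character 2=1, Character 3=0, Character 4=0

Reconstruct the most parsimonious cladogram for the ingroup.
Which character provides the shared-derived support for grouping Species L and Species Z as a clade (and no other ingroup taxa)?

Character 2

Character polarity is set by the outgroup: the derived state is whichever differs from the outgroup's state, so for Character 4 the derived state is '0', and for the remaining characters it is '1'.
Character 1: derived state '1' in Species Z only — an autapomorphy, so it tells us nothing about relationships among taxa.
Character 2: derived state '1' in Species L and Species Z only — synapomorphy for {Species L, Species Z}.
Character 3: derived state '1' in Species W only — an autapomorphy, so it tells us nothing about relationships among taxa.
All ingroup taxa share the derived state '0' for Character 4; it defines the ingroup but does not resolve relationships within it.
Most parsimonious ingroup topology: (Species W,(Species L,Species Z)).
The clade {Species L, Species Z} is supported by Character 2: its derived state '1' occurs in exactly those taxa and in no other taxon (including the outgroup).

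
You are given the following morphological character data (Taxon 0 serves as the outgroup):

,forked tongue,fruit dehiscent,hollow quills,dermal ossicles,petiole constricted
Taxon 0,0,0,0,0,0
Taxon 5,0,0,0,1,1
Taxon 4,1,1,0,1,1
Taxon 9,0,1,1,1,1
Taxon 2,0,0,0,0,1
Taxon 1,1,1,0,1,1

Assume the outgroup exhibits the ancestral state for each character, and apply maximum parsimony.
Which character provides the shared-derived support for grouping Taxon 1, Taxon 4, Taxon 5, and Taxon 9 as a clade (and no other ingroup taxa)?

dermal ossicles

The outgroup has state '0' for every character, so '1' is the derived state throughout.
forked tongue (derived state '1') is shared by Taxon 1 and Taxon 4 — a synapomorphy uniting that clade.
Only Taxon 1, Taxon 4, and Taxon 9 show the derived state '1' for fruit dehiscent, supporting them as a clade.
hollow quills (derived state '1') is unique to Taxon 9 (autapomorphy; uninformative for grouping).
dermal ossicles: derived state '1' in Taxon 1, Taxon 4, Taxon 5, and Taxon 9 only — synapomorphy for {Taxon 1, Taxon 4, Taxon 5, Taxon 9}.
petiole constricted (derived state '1') is shared by all ingroup taxa — unites the whole ingroup.
Most parsimonious ingroup topology: ((Taxon 5,((Taxon 4,Taxon 1),Taxon 9)),Taxon 2).
The clade {Taxon 1, Taxon 4, Taxon 5, Taxon 9} is supported by dermal ossicles: its derived state '1' occurs in exactly those taxa and in no other taxon (including the outgroup).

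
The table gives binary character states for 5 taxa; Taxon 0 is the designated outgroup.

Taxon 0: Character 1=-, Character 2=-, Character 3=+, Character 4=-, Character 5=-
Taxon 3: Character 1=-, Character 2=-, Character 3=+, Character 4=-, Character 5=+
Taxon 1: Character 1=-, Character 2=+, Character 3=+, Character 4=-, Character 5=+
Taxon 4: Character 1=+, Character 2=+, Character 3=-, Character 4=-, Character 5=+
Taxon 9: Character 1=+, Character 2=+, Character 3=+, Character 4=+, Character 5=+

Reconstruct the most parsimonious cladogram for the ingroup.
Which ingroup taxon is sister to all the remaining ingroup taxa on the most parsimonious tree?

Taxon 3

Character polarity is set by the outgroup: the derived state is whichever differs from the outgroup's state, so for Character 3 the derived state is '-', and for the remaining characters it is '+'.
Character 1 (derived state '+') is shared by Taxon 4 and Taxon 9 — a synapomorphy uniting that clade.
Only Taxon 1, Taxon 4, and Taxon 9 show the derived state '+' for Character 2, supporting them as a clade.
Character 3 (derived state '-') is unique to Taxon 4 (autapomorphy; uninformative for grouping).
Character 4: derived state '+' in Taxon 9 only — an autapomorphy, so it tells us nothing about relationships among taxa.
Character 5 (derived state '+') is shared by all ingroup taxa — unites the whole ingroup.
Most parsimonious ingroup topology: (Taxon 3,(Taxon 1,(Taxon 4,Taxon 9))).
Taxon 3 is sister to the clade containing all other ingroup taxa, so it is the earliest-diverging (most basal) ingroup lineage.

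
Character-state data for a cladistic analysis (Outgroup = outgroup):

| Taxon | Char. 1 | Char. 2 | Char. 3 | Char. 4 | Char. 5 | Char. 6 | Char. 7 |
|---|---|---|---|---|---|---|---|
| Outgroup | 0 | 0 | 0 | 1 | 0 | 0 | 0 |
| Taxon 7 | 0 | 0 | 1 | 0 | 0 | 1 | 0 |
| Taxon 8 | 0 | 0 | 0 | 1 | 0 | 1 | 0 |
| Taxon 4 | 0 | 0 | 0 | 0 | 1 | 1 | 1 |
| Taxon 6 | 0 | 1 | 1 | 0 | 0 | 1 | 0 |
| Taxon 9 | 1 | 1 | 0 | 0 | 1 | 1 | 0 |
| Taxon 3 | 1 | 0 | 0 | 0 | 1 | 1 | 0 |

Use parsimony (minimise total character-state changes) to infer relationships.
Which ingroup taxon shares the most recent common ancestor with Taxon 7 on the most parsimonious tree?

Taxon 6

Character polarity is set by the outgroup: the derived state is whichever differs from the outgroup's state, so for Char. 4 the derived state is '0', and for the remaining characters it is '1'.
Char. 1 (derived state '1') is shared by Taxon 3 and Taxon 9 — a synapomorphy uniting that clade.
Char. 2 (state '1') occurs in Taxon 6 and Taxon 9 but conflicts with the nesting implied by the other characters — most parsimoniously interpreted as homoplasy.
Only Taxon 6 and Taxon 7 show the derived state '1' for Char. 3, supporting them as a clade.
Char. 4 (derived state '0') is shared by Taxon 3, Taxon 4, Taxon 6, Taxon 7, and Taxon 9 — a synapomorphy uniting that clade.
Char. 5: derived state '1' in Taxon 3, Taxon 4, and Taxon 9 only — synapomorphy for {Taxon 3, Taxon 4, Taxon 9}.
All ingroup taxa share the derived state '1' for Char. 6; it defines the ingroup but does not resolve relationships within it.
Char. 7: derived state '1' in Taxon 4 only — an autapomorphy, so it tells us nothing about relationships among taxa.
Most parsimonious ingroup topology: (((Taxon 7,Taxon 6),(Taxon 4,(Taxon 9,Taxon 3))),Taxon 8).
Taxon 7 and Taxon 6 form a cherry on this tree, so they are sister taxa.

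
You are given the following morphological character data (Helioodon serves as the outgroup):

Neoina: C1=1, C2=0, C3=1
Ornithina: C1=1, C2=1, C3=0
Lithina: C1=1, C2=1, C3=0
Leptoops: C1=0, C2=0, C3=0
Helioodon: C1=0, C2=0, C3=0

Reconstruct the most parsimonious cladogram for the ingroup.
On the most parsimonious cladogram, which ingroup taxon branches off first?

The outgroup has state '0' for every character, so '1' is the derived state throughout.
C1: derived state '1' in Lithina, Neoina, and Ornithina only — synapomorphy for {Lithina, Neoina, Ornithina}.
Only Lithina and Ornithina show the derived state '1' for C2, supporting them as a clade.
C3 (derived state '1') is unique to Neoina (autapomorphy; uninformative for grouping).
Most parsimonious ingroup topology: (((Ornithina,Lithina),Neoina),Leptoops).
Leptoops is sister to the clade containing all other ingroup taxa, so it is the earliest-diverging (most basal) ingroup lineage.

Leptoops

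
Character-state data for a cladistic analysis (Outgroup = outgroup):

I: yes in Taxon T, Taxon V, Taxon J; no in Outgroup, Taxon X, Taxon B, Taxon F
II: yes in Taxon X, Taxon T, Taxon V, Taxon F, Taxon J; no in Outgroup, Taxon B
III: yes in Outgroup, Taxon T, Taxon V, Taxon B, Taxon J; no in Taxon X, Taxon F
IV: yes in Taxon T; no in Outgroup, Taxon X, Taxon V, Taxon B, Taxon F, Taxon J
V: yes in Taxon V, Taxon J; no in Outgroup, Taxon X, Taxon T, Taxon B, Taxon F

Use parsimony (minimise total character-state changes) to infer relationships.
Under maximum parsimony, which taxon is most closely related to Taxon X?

Character polarity is set by the outgroup: the derived state is whichever differs from the outgroup's state, so for III the derived state is 'no', and for the remaining characters it is 'yes'.
I (derived state 'yes') is shared by Taxon J, Taxon T, and Taxon V — a synapomorphy uniting that clade.
II: derived state 'yes' in Taxon F, Taxon J, Taxon T, Taxon V, and Taxon X only — synapomorphy for {Taxon F, Taxon J, Taxon T, Taxon V, Taxon X}.
III (derived state 'no') is shared by Taxon F and Taxon X — a synapomorphy uniting that clade.
IV: derived state 'yes' in Taxon T only — an autapomorphy, so it tells us nothing about relationships among taxa.
V: derived state 'yes' in Taxon J and Taxon V only — synapomorphy for {Taxon J, Taxon V}.
Most parsimonious ingroup topology: (((Taxon X,Taxon F),(Taxon T,(Taxon V,Taxon J))),Taxon B).
Taxon X and Taxon F form a cherry on this tree, so they are sister taxa.

Taxon F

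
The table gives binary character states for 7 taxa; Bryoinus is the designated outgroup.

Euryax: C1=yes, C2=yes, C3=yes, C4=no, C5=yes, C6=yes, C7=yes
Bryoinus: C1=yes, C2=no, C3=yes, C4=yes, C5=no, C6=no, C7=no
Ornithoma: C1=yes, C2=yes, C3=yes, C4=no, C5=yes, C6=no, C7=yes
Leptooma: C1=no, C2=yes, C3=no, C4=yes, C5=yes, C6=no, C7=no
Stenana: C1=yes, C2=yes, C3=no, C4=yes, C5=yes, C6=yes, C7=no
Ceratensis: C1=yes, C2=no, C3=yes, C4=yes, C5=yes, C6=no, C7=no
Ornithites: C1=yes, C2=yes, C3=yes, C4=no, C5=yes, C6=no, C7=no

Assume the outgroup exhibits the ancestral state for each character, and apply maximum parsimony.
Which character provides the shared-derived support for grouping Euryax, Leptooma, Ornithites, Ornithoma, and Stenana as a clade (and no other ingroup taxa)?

Character polarity is set by the outgroup: the derived state is whichever differs from the outgroup's state, so for C1, C3, C4 the derived state is 'no', and for the remaining characters it is 'yes'.
C1 (derived state 'no') is unique to Leptooma (autapomorphy; uninformative for grouping).
C2: derived state 'yes' in Euryax, Leptooma, Ornithites, Ornithoma, and Stenana only — synapomorphy for {Euryax, Leptooma, Ornithites, Ornithoma, Stenana}.
C3: derived state 'no' in Leptooma and Stenana only — synapomorphy for {Leptooma, Stenana}.
C4: derived state 'no' in Euryax, Ornithites, and Ornithoma only — synapomorphy for {Euryax, Ornithites, Ornithoma}.
All ingroup taxa share the derived state 'yes' for C5; it defines the ingroup but does not resolve relationships within it.
C6 (state 'yes') occurs in Euryax and Stenana but conflicts with the nesting implied by the other characters — most parsimoniously interpreted as homoplasy.
Only Euryax and Ornithoma show the derived state 'yes' for C7, supporting them as a clade.
Most parsimonious ingroup topology: ((((Euryax,Ornithoma),Ornithites),(Stenana,Leptooma)),Ceratensis).
The clade {Euryax, Leptooma, Ornithites, Ornithoma, Stenana} is supported by C2: its derived state 'yes' occurs in exactly those taxa and in no other taxon (including the outgroup).

C2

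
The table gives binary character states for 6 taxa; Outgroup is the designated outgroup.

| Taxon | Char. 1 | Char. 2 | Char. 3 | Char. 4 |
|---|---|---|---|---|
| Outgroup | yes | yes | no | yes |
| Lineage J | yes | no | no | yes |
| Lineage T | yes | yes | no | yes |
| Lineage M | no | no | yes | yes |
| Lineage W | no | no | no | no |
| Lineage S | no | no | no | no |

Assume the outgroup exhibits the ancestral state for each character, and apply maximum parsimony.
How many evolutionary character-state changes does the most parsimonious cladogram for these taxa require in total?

4

Character polarity is set by the outgroup: the derived state is whichever differs from the outgroup's state, so for Char. 1, Char. 2, Char. 4 the derived state is 'no', and for the remaining characters it is 'yes'.
Char. 1: derived state 'no' in Lineage M, Lineage S, and Lineage W only — synapomorphy for {Lineage M, Lineage S, Lineage W}.
Only Lineage J, Lineage M, Lineage S, and Lineage W show the derived state 'no' for Char. 2, supporting them as a clade.
Char. 3 (derived state 'yes') is unique to Lineage M (autapomorphy; uninformative for grouping).
Char. 4 (derived state 'no') is shared by Lineage S and Lineage W — a synapomorphy uniting that clade.
Most parsimonious ingroup topology: ((Lineage J,(Lineage M,(Lineage W,Lineage S))),Lineage T).
Changes per character on this tree: Char. 1: 1; Char. 2: 1; Char. 3: 1; Char. 4: 1.
Total = 4.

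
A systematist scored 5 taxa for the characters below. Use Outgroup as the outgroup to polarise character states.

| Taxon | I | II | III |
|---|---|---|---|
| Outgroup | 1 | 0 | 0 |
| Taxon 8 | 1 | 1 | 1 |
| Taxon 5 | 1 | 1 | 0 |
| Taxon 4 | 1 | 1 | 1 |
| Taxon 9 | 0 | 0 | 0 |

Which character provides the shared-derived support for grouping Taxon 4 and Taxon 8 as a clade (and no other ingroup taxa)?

III

Character polarity is set by the outgroup: the derived state is whichever differs from the outgroup's state, so for I the derived state is '0', and for the remaining characters it is '1'.
I (derived state '0') is unique to Taxon 9 (autapomorphy; uninformative for grouping).
II (derived state '1') is shared by Taxon 4, Taxon 5, and Taxon 8 — a synapomorphy uniting that clade.
III: derived state '1' in Taxon 4 and Taxon 8 only — synapomorphy for {Taxon 4, Taxon 8}.
Most parsimonious ingroup topology: (((Taxon 8,Taxon 4),Taxon 5),Taxon 9).
The clade {Taxon 4, Taxon 8} is supported by III: its derived state '1' occurs in exactly those taxa and in no other taxon (including the outgroup).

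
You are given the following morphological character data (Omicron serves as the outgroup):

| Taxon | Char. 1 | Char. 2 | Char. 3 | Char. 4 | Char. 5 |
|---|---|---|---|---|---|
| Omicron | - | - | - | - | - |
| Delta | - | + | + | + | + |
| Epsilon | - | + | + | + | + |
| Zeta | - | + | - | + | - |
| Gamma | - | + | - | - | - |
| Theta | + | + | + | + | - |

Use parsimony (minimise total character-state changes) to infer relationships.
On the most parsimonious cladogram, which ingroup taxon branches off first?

The outgroup has state '-' for every character, so '+' is the derived state throughout.
Char. 1: derived state '+' in Theta only — an autapomorphy, so it tells us nothing about relationships among taxa.
Char. 2 (derived state '+') is shared by all ingroup taxa — unites the whole ingroup.
Only Delta, Epsilon, and Theta show the derived state '+' for Char. 3, supporting them as a clade.
Char. 4 (derived state '+') is shared by Delta, Epsilon, Theta, and Zeta — a synapomorphy uniting that clade.
Char. 5 (derived state '+') is shared by Delta and Epsilon — a synapomorphy uniting that clade.
Most parsimonious ingroup topology: ((((Delta,Epsilon),Theta),Zeta),Gamma).
Gamma is sister to the clade containing all other ingroup taxa, so it is the earliest-diverging (most basal) ingroup lineage.

Gamma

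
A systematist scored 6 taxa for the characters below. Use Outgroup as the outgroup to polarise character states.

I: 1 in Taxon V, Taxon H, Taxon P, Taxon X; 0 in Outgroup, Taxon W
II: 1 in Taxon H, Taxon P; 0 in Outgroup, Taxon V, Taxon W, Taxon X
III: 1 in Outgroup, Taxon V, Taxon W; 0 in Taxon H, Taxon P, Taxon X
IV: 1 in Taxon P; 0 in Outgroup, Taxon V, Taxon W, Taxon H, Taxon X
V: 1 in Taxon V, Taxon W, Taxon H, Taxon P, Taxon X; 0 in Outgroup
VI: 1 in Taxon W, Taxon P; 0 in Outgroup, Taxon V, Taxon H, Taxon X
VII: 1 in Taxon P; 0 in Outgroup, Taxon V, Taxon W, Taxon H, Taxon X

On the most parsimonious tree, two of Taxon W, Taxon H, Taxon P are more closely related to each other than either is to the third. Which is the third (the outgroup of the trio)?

Taxon W

Character polarity is set by the outgroup: the derived state is whichever differs from the outgroup's state, so for III the derived state is '0', and for the remaining characters it is '1'.
I (derived state '1') is shared by Taxon H, Taxon P, Taxon V, and Taxon X — a synapomorphy uniting that clade.
Only Taxon H and Taxon P show the derived state '1' for II, supporting them as a clade.
III (derived state '0') is shared by Taxon H, Taxon P, and Taxon X — a synapomorphy uniting that clade.
IV (derived state '1') is unique to Taxon P (autapomorphy; uninformative for grouping).
V (derived state '1') is shared by all ingroup taxa — unites the whole ingroup.
VI (state '1') occurs in Taxon P and Taxon W but conflicts with the nesting implied by the other characters — most parsimoniously interpreted as homoplasy.
VII (derived state '1') is unique to Taxon P (autapomorphy; uninformative for grouping).
Most parsimonious ingroup topology: ((Taxon V,((Taxon H,Taxon P),Taxon X)),Taxon W).
Taxon P and Taxon H share a more recent common ancestor with each other than either does with Taxon W, so Taxon W is the least closely related of the three.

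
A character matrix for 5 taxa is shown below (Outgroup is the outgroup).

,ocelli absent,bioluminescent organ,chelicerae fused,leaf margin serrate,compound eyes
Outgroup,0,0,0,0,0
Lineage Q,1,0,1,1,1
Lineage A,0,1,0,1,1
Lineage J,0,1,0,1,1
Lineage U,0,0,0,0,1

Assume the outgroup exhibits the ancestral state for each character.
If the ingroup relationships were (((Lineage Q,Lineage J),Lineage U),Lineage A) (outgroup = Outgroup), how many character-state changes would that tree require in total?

7

Map each character onto (((Lineage Q,Lineage J),Lineage U),Lineage A) (rooted by Outgroup) and count the minimum state changes it requires (Fitch parsimony):
ocelli absent: 1; bioluminescent organ: 2; chelicerae fused: 1; leaf margin serrate: 2; compound eyes: 1.
Total tree length = 7.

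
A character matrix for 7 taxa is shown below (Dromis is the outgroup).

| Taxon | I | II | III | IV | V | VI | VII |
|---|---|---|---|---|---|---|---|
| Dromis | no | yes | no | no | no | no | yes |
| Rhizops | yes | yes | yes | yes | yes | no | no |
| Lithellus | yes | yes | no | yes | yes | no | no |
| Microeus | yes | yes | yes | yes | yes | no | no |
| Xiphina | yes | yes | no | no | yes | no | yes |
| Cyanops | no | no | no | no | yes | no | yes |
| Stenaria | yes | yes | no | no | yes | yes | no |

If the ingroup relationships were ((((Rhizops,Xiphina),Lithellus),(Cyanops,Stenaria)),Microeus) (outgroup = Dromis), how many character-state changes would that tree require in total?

Map each character onto ((((Rhizops,Xiphina),Lithellus),(Cyanops,Stenaria)),Microeus) (rooted by Dromis) and count the minimum state changes it requires (Fitch parsimony):
I: 2; II: 1; III: 2; IV: 3; V: 1; VI: 1; VII: 3.
Total tree length = 13.

13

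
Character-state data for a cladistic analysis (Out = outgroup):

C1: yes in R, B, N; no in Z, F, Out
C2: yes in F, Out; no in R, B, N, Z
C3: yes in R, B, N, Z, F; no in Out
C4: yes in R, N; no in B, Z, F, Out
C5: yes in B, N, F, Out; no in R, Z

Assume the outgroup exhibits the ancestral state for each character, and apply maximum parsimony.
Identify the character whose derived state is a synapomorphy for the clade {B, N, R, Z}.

Character polarity is set by the outgroup: the derived state is whichever differs from the outgroup's state, so for C2, C5 the derived state is 'no', and for the remaining characters it is 'yes'.
C1 (derived state 'yes') is shared by B, N, and R — a synapomorphy uniting that clade.
C2: derived state 'no' in B, N, R, and Z only — synapomorphy for {B, N, R, Z}.
C3 (derived state 'yes') is shared by all ingroup taxa — unites the whole ingroup.
Only N and R show the derived state 'yes' for C4, supporting them as a clade.
C5 groups R and Z, which is incompatible with the clades supported by the remaining characters; treating it as convergent (homoplasy) costs fewer steps than any alternative tree.
Most parsimonious ingroup topology: (F,(Z,(B,(N,R)))).
The clade {B, N, R, Z} is supported by C2: its derived state 'no' occurs in exactly those taxa and in no other taxon (including the outgroup).

C2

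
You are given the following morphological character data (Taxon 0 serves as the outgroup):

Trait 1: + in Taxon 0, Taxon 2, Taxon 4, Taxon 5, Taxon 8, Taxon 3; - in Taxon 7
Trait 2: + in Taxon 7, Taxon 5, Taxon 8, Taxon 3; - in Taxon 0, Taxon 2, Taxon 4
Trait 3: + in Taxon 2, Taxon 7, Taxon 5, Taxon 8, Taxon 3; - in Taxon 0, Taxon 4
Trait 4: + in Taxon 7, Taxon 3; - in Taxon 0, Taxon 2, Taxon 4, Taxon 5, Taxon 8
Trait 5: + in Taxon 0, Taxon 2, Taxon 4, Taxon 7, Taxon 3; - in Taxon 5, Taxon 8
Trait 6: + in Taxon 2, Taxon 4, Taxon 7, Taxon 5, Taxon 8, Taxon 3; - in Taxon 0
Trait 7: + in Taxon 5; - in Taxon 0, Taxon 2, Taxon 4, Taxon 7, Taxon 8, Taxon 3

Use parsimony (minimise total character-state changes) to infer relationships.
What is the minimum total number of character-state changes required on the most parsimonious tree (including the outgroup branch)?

7

Character polarity is set by the outgroup: the derived state is whichever differs from the outgroup's state, so for Trait 1, Trait 5 the derived state is '-', and for the remaining characters it is '+'.
Trait 1 (derived state '-') is unique to Taxon 7 (autapomorphy; uninformative for grouping).
Only Taxon 3, Taxon 5, Taxon 7, and Taxon 8 show the derived state '+' for Trait 2, supporting them as a clade.
Trait 3 (derived state '+') is shared by Taxon 2, Taxon 3, Taxon 5, Taxon 7, and Taxon 8 — a synapomorphy uniting that clade.
Trait 4 (derived state '+') is shared by Taxon 3 and Taxon 7 — a synapomorphy uniting that clade.
Trait 5 (derived state '-') is shared by Taxon 5 and Taxon 8 — a synapomorphy uniting that clade.
All ingroup taxa share the derived state '+' for Trait 6; it defines the ingroup but does not resolve relationships within it.
Trait 7: derived state '+' in Taxon 5 only — an autapomorphy, so it tells us nothing about relationships among taxa.
Most parsimonious ingroup topology: ((Taxon 2,((Taxon 7,Taxon 3),(Taxon 5,Taxon 8))),Taxon 4).
Changes per character on this tree: Trait 1: 1; Trait 2: 1; Trait 3: 1; Trait 4: 1; Trait 5: 1; Trait 6: 1; Trait 7: 1.
Total = 7.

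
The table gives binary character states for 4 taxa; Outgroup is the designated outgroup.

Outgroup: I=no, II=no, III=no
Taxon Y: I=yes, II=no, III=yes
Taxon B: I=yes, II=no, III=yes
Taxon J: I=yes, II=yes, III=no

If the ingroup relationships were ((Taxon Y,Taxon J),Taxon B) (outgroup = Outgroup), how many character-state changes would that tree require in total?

4

Map each character onto ((Taxon Y,Taxon J),Taxon B) (rooted by Outgroup) and count the minimum state changes it requires (Fitch parsimony):
I: 1; II: 1; III: 2.
Total tree length = 4.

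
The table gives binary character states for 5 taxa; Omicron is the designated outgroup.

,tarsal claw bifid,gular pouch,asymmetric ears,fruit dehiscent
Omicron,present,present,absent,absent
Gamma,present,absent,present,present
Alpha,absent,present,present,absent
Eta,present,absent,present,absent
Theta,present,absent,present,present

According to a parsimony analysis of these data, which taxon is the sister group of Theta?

Character polarity is set by the outgroup: the derived state is whichever differs from the outgroup's state, so for tarsal claw bifid, gular pouch the derived state is 'absent', and for the remaining characters it is 'present'.
tarsal claw bifid (derived state 'absent') is unique to Alpha (autapomorphy; uninformative for grouping).
gular pouch (derived state 'absent') is shared by Eta, Gamma, and Theta — a synapomorphy uniting that clade.
asymmetric ears (derived state 'present') is shared by all ingroup taxa — unites the whole ingroup.
Only Gamma and Theta show the derived state 'present' for fruit dehiscent, supporting them as a clade.
Most parsimonious ingroup topology: (((Gamma,Theta),Eta),Alpha).
Theta and Gamma form a cherry on this tree, so they are sister taxa.

Gamma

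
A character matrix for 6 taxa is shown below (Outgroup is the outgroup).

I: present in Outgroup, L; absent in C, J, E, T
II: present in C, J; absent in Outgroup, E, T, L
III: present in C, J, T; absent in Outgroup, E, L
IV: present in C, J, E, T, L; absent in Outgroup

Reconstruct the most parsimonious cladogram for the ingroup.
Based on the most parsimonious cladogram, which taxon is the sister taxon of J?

Character polarity is set by the outgroup: the derived state is whichever differs from the outgroup's state, so for I the derived state is 'absent', and for the remaining characters it is 'present'.
I (derived state 'absent') is shared by C, E, J, and T — a synapomorphy uniting that clade.
II (derived state 'present') is shared by C and J — a synapomorphy uniting that clade.
III: derived state 'present' in C, J, and T only — synapomorphy for {C, J, T}.
All ingroup taxa share the derived state 'present' for IV; it defines the ingroup but does not resolve relationships within it.
Most parsimonious ingroup topology: (((T,(J,C)),E),L).
J and C form a cherry on this tree, so they are sister taxa.

C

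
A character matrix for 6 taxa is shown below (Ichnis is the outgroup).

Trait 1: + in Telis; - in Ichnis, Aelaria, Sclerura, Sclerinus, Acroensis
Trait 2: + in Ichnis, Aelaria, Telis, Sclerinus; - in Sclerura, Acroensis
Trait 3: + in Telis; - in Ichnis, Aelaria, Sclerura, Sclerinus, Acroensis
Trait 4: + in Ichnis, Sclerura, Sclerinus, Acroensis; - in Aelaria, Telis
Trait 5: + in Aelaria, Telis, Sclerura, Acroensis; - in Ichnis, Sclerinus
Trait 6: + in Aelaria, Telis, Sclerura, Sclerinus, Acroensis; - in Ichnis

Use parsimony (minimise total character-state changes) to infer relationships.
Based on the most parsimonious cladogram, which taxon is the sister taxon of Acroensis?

Character polarity is set by the outgroup: the derived state is whichever differs from the outgroup's state, so for Trait 2, Trait 4 the derived state is '-', and for the remaining characters it is '+'.
Trait 1 (derived state '+') is unique to Telis (autapomorphy; uninformative for grouping).
Trait 2 (derived state '-') is shared by Acroensis and Sclerura — a synapomorphy uniting that clade.
Trait 3: derived state '+' in Telis only — an autapomorphy, so it tells us nothing about relationships among taxa.
Trait 4: derived state '-' in Aelaria and Telis only — synapomorphy for {Aelaria, Telis}.
Trait 5: derived state '+' in Acroensis, Aelaria, Sclerura, and Telis only — synapomorphy for {Acroensis, Aelaria, Sclerura, Telis}.
All ingroup taxa share the derived state '+' for Trait 6; it defines the ingroup but does not resolve relationships within it.
Most parsimonious ingroup topology: (((Aelaria,Telis),(Sclerura,Acroensis)),Sclerinus).
Acroensis and Sclerura form a cherry on this tree, so they are sister taxa.

Sclerura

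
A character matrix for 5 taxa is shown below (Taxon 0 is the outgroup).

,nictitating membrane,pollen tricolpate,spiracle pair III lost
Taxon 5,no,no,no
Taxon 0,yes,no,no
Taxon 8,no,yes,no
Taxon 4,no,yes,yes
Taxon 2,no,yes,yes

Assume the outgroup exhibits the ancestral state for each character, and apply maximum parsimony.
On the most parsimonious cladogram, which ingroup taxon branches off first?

Taxon 5

Character polarity is set by the outgroup: the derived state is whichever differs from the outgroup's state, so for nictitating membrane the derived state is 'no', and for the remaining characters it is 'yes'.
All ingroup taxa share the derived state 'no' for nictitating membrane; it defines the ingroup but does not resolve relationships within it.
pollen tricolpate (derived state 'yes') is shared by Taxon 2, Taxon 4, and Taxon 8 — a synapomorphy uniting that clade.
spiracle pair III lost: derived state 'yes' in Taxon 2 and Taxon 4 only — synapomorphy for {Taxon 2, Taxon 4}.
Most parsimonious ingroup topology: (((Taxon 2,Taxon 4),Taxon 8),Taxon 5).
Taxon 5 is sister to the clade containing all other ingroup taxa, so it is the earliest-diverging (most basal) ingroup lineage.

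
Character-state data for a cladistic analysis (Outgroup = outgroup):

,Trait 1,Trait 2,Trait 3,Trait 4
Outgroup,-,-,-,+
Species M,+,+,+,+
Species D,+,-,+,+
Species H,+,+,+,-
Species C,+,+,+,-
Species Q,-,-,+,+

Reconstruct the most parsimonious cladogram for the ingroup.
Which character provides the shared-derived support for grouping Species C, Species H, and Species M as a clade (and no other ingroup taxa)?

Trait 2

Character polarity is set by the outgroup: the derived state is whichever differs from the outgroup's state, so for Trait 4 the derived state is '-', and for the remaining characters it is '+'.
Trait 1 (derived state '+') is shared by Species C, Species D, Species H, and Species M — a synapomorphy uniting that clade.
Only Species C, Species H, and Species M show the derived state '+' for Trait 2, supporting them as a clade.
Trait 3 (derived state '+') is shared by all ingroup taxa — unites the whole ingroup.
Trait 4 (derived state '-') is shared by Species C and Species H — a synapomorphy uniting that clade.
Most parsimonious ingroup topology: (((Species M,(Species H,Species C)),Species D),Species Q).
The clade {Species C, Species H, Species M} is supported by Trait 2: its derived state '+' occurs in exactly those taxa and in no other taxon (including the outgroup).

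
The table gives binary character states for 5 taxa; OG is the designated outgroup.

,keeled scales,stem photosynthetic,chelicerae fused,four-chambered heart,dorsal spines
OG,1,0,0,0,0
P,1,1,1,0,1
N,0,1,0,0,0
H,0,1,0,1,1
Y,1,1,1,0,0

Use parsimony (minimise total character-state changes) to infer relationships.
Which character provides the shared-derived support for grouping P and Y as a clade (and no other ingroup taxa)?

Character polarity is set by the outgroup: the derived state is whichever differs from the outgroup's state, so for keeled scales the derived state is '0', and for the remaining characters it is '1'.
Only H and N show the derived state '0' for keeled scales, supporting them as a clade.
All ingroup taxa share the derived state '1' for stem photosynthetic; it defines the ingroup but does not resolve relationships within it.
chelicerae fused (derived state '1') is shared by P and Y — a synapomorphy uniting that clade.
four-chambered heart: derived state '1' in H only — an autapomorphy, so it tells us nothing about relationships among taxa.
dorsal spines (state '1') occurs in H and P but conflicts with the nesting implied by the other characters — most parsimoniously interpreted as homoplasy.
Most parsimonious ingroup topology: ((P,Y),(N,H)).
The clade {P, Y} is supported by chelicerae fused: its derived state '1' occurs in exactly those taxa and in no other taxon (including the outgroup).

chelicerae fused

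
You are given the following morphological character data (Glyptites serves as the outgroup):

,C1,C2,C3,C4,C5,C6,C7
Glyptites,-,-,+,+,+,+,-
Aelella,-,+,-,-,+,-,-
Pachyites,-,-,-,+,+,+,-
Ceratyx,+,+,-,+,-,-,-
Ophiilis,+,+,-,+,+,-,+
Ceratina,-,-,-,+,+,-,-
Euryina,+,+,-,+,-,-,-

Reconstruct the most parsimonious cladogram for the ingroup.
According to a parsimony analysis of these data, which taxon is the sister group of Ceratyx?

Character polarity is set by the outgroup: the derived state is whichever differs from the outgroup's state, so for C3, C4, C5, C6 the derived state is '-', and for the remaining characters it is '+'.
Only Ceratyx, Euryina, and Ophiilis show the derived state '+' for C1, supporting them as a clade.
Only Aelella, Ceratyx, Euryina, and Ophiilis show the derived state '+' for C2, supporting them as a clade.
All ingroup taxa share the derived state '-' for C3; it defines the ingroup but does not resolve relationships within it.
C4: derived state '-' in Aelella only — an autapomorphy, so it tells us nothing about relationships among taxa.
C5 (derived state '-') is shared by Ceratyx and Euryina — a synapomorphy uniting that clade.
Only Aelella, Ceratina, Ceratyx, Euryina, and Ophiilis show the derived state '-' for C6, supporting them as a clade.
C7: derived state '+' in Ophiilis only — an autapomorphy, so it tells us nothing about relationships among taxa.
Most parsimonious ingroup topology: (((Aelella,((Ceratyx,Euryina),Ophiilis)),Ceratina),Pachyites).
Ceratyx and Euryina form a cherry on this tree, so they are sister taxa.

Euryina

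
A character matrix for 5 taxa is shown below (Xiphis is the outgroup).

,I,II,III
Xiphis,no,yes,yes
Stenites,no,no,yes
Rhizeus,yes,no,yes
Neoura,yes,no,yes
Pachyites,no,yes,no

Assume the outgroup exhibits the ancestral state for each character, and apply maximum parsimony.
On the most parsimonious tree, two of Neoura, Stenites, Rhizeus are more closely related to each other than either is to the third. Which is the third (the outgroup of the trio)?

Character polarity is set by the outgroup: the derived state is whichever differs from the outgroup's state, so for II, III the derived state is 'no', and for the remaining characters it is 'yes'.
I (derived state 'yes') is shared by Neoura and Rhizeus — a synapomorphy uniting that clade.
II: derived state 'no' in Neoura, Rhizeus, and Stenites only — synapomorphy for {Neoura, Rhizeus, Stenites}.
III (derived state 'no') is unique to Pachyites (autapomorphy; uninformative for grouping).
Most parsimonious ingroup topology: ((Stenites,(Rhizeus,Neoura)),Pachyites).
Rhizeus and Neoura share a more recent common ancestor with each other than either does with Stenites, so Stenites is the least closely related of the three.

Stenites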